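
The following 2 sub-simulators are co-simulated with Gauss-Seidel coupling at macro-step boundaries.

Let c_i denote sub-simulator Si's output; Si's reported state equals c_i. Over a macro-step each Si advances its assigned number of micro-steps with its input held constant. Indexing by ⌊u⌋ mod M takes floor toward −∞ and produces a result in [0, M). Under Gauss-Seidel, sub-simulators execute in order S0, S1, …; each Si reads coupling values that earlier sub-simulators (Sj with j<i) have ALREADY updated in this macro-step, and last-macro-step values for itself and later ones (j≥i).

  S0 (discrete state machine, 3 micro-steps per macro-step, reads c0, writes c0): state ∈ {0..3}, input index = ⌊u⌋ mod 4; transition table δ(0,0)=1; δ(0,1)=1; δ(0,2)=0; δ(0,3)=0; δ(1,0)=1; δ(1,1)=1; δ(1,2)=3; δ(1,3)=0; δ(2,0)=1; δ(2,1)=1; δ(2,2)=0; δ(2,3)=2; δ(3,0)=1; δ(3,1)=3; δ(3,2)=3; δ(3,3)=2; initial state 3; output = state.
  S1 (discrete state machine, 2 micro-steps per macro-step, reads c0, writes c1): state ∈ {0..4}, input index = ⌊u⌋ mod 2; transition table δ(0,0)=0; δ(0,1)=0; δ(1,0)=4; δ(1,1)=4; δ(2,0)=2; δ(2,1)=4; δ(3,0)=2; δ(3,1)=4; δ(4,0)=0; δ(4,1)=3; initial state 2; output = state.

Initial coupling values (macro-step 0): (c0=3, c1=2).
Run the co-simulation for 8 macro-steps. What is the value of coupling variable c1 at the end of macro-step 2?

macro 1: S0 reads c0=3 → after 3×micro: 2; S1 reads c0=2 → after 2×micro: 2 ⇒ (c0=2, c1=2)
macro 2: S0 reads c0=2 → after 3×micro: 0; S1 reads c0=0 → after 2×micro: 2 ⇒ (c0=0, c1=2)
macro 3: S0 reads c0=0 → after 3×micro: 1; S1 reads c0=1 → after 2×micro: 3 ⇒ (c0=1, c1=3)
macro 4: S0 reads c0=1 → after 3×micro: 1; S1 reads c0=1 → after 2×micro: 3 ⇒ (c0=1, c1=3)
macro 5: S0 reads c0=1 → after 3×micro: 1; S1 reads c0=1 → after 2×micro: 3 ⇒ (c0=1, c1=3)
macro 6: S0 reads c0=1 → after 3×micro: 1; S1 reads c0=1 → after 2×micro: 3 ⇒ (c0=1, c1=3)
macro 7: S0 reads c0=1 → after 3×micro: 1; S1 reads c0=1 → after 2×micro: 3 ⇒ (c0=1, c1=3)
macro 8: S0 reads c0=1 → after 3×micro: 1; S1 reads c0=1 → after 2×micro: 3 ⇒ (c0=1, c1=3)

c1 at macro-step 2 = 2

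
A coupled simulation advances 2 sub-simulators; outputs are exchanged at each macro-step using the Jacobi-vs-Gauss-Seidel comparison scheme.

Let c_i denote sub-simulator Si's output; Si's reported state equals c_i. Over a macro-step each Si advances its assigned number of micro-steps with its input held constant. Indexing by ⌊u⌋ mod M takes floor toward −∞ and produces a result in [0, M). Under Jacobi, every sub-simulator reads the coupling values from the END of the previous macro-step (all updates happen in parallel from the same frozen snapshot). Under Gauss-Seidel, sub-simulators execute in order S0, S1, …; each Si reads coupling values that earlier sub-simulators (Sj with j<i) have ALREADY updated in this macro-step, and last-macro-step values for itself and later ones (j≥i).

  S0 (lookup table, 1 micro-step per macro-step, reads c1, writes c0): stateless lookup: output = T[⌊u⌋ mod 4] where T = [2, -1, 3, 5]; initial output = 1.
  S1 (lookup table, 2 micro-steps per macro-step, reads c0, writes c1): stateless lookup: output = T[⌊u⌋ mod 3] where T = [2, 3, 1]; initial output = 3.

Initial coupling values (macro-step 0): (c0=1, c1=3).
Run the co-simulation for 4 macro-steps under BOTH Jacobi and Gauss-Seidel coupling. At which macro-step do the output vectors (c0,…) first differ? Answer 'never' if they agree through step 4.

[Jacobi] macro 1: S0 reads c1=3 → after 1×micro: 5; S1 reads c0=1 → after 2×micro: 3 ⇒ (c0=5, c1=3)
[Jacobi] macro 2: S0 reads c1=3 → after 1×micro: 5; S1 reads c0=5 → after 2×micro: 1 ⇒ (c0=5, c1=1)
[Jacobi] macro 3: S0 reads c1=1 → after 1×micro: -1; S1 reads c0=5 → after 2×micro: 1 ⇒ (c0=-1, c1=1)
[Jacobi] macro 4: S0 reads c1=1 → after 1×micro: -1; S1 reads c0=-1 → after 2×micro: 1 ⇒ (c0=-1, c1=1)
[Gauss-Seidel] macro 1: S0 reads c1=3 → after 1×micro: 5; S1 reads c0=5 → after 2×micro: 1 ⇒ (c0=5, c1=1)
[Gauss-Seidel] macro 2: S0 reads c1=1 → after 1×micro: -1; S1 reads c0=-1 → after 2×micro: 1 ⇒ (c0=-1, c1=1)
[Gauss-Seidel] macro 3: S0 reads c1=1 → after 1×micro: -1; S1 reads c0=-1 → after 2×micro: 1 ⇒ (c0=-1, c1=1)
[Gauss-Seidel] macro 4: S0 reads c1=1 → after 1×micro: -1; S1 reads c0=-1 → after 2×micro: 1 ⇒ (c0=-1, c1=1)

first divergence at macro-step: 1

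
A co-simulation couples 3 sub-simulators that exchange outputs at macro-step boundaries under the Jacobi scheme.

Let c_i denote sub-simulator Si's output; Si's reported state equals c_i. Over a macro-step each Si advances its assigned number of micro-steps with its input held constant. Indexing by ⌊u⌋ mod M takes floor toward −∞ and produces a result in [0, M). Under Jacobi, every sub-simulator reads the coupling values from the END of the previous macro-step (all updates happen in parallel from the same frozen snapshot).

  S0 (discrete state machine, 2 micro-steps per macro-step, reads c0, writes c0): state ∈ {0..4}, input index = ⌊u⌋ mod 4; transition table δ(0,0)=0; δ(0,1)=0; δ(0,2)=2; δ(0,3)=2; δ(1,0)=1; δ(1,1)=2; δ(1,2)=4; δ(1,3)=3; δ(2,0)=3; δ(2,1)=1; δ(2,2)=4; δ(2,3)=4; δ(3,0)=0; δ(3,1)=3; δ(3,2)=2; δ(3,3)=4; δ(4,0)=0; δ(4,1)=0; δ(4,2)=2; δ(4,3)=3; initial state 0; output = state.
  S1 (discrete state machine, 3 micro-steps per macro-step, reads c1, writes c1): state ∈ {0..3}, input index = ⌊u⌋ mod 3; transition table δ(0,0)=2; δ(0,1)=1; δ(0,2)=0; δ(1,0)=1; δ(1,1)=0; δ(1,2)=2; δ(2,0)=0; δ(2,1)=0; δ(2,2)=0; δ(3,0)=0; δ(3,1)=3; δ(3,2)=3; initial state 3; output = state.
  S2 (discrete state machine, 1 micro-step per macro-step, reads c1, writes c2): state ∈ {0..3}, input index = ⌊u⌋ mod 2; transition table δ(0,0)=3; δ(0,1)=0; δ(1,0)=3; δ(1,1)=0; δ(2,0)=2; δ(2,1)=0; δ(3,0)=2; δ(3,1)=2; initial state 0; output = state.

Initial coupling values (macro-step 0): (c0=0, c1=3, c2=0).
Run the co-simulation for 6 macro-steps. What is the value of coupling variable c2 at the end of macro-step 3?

c2 at macro-step 3 = 2

macro 1: S0 reads c0=0 → after 2×micro: 0; S1 reads c1=3 → after 3×micro: 0; S2 reads c1=3 → after 1×micro: 0 ⇒ (c0=0, c1=0, c2=0)
macro 2: S0 reads c0=0 → after 2×micro: 0; S1 reads c1=0 → after 3×micro: 2; S2 reads c1=0 → after 1×micro: 3 ⇒ (c0=0, c1=2, c2=3)
macro 3: S0 reads c0=0 → after 2×micro: 0; S1 reads c1=2 → after 3×micro: 0; S2 reads c1=2 → after 1×micro: 2 ⇒ (c0=0, c1=0, c2=2)
macro 4: S0 reads c0=0 → after 2×micro: 0; S1 reads c1=0 → after 3×micro: 2; S2 reads c1=0 → after 1×micro: 2 ⇒ (c0=0, c1=2, c2=2)
macro 5: S0 reads c0=0 → after 2×micro: 0; S1 reads c1=2 → after 3×micro: 0; S2 reads c1=2 → after 1×micro: 2 ⇒ (c0=0, c1=0, c2=2)
macro 6: S0 reads c0=0 → after 2×micro: 0; S1 reads c1=0 → after 3×micro: 2; S2 reads c1=0 → after 1×micro: 2 ⇒ (c0=0, c1=2, c2=2)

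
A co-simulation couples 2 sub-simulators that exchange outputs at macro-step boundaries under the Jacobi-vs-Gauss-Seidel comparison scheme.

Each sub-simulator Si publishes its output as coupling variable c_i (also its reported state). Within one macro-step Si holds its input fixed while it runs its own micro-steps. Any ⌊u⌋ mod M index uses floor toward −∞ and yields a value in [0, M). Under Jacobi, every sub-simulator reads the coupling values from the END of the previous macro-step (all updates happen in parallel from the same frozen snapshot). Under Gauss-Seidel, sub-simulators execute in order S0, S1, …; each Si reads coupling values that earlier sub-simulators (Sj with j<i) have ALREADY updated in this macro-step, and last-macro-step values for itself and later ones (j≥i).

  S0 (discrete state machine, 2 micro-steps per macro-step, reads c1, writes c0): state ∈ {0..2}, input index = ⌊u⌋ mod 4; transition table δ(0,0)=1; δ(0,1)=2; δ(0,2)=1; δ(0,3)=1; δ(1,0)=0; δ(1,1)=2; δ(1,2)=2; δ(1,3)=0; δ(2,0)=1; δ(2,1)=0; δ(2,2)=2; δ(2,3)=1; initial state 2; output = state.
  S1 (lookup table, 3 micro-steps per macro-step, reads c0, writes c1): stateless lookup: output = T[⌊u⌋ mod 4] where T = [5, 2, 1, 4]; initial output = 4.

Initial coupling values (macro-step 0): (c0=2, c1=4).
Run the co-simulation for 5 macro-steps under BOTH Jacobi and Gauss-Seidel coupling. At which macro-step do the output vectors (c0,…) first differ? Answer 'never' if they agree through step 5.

[Jacobi] macro 1: S0 reads c1=4 → after 2×micro: 0; S1 reads c0=2 → after 3×micro: 1 ⇒ (c0=0, c1=1)
[Jacobi] macro 2: S0 reads c1=1 → after 2×micro: 0; S1 reads c0=0 → after 3×micro: 5 ⇒ (c0=0, c1=5)
[Jacobi] macro 3: S0 reads c1=5 → after 2×micro: 0; S1 reads c0=0 → after 3×micro: 5 ⇒ (c0=0, c1=5)
[Jacobi] macro 4: S0 reads c1=5 → after 2×micro: 0; S1 reads c0=0 → after 3×micro: 5 ⇒ (c0=0, c1=5)
[Jacobi] macro 5: S0 reads c1=5 → after 2×micro: 0; S1 reads c0=0 → after 3×micro: 5 ⇒ (c0=0, c1=5)
[Gauss-Seidel] macro 1: S0 reads c1=4 → after 2×micro: 0; S1 reads c0=0 → after 3×micro: 5 ⇒ (c0=0, c1=5)
[Gauss-Seidel] macro 2: S0 reads c1=5 → after 2×micro: 0; S1 reads c0=0 → after 3×micro: 5 ⇒ (c0=0, c1=5)
[Gauss-Seidel] macro 3: S0 reads c1=5 → after 2×micro: 0; S1 reads c0=0 → after 3×micro: 5 ⇒ (c0=0, c1=5)
[Gauss-Seidel] macro 4: S0 reads c1=5 → after 2×micro: 0; S1 reads c0=0 → after 3×micro: 5 ⇒ (c0=0, c1=5)
[Gauss-Seidel] macro 5: S0 reads c1=5 → after 2×micro: 0; S1 reads c0=0 → after 3×micro: 5 ⇒ (c0=0, c1=5)

first divergence at macro-step: 1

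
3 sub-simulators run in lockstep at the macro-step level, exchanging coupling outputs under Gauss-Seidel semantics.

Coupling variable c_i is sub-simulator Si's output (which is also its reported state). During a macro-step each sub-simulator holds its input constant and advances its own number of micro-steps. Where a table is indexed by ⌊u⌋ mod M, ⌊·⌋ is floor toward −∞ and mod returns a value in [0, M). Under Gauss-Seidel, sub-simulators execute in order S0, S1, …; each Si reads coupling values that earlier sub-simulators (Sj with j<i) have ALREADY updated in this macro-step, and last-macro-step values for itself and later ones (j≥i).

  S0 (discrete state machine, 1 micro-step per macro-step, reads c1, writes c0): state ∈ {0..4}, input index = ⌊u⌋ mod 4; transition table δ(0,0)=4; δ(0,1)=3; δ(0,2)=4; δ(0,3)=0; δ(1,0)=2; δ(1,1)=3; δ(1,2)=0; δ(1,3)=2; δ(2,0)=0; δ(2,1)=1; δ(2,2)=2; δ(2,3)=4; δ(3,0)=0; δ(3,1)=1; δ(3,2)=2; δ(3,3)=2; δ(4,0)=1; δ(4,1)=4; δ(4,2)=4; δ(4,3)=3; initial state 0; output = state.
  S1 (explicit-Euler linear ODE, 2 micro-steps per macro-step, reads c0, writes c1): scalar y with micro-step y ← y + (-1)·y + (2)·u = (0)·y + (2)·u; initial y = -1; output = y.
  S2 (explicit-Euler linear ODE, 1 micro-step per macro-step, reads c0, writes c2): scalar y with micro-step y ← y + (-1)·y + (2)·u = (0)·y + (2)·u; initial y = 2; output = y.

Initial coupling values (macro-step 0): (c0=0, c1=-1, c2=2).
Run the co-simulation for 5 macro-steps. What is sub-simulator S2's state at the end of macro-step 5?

S2 state at macro-step 5 = 8

macro 1: S0 reads c1=-1 → after 1×micro: 0; S1 reads c0=0 → after 2×micro: 0; S2 reads c0=0 → after 1×micro: 0 ⇒ (c0=0, c1=0, c2=0)
macro 2: S0 reads c1=0 → after 1×micro: 4; S1 reads c0=4 → after 2×micro: 8; S2 reads c0=4 → after 1×micro: 8 ⇒ (c0=4, c1=8, c2=8)
macro 3: S0 reads c1=8 → after 1×micro: 1; S1 reads c0=1 → after 2×micro: 2; S2 reads c0=1 → after 1×micro: 2 ⇒ (c0=1, c1=2, c2=2)
macro 4: S0 reads c1=2 → after 1×micro: 0; S1 reads c0=0 → after 2×micro: 0; S2 reads c0=0 → after 1×micro: 0 ⇒ (c0=0, c1=0, c2=0)
macro 5: S0 reads c1=0 → after 1×micro: 4; S1 reads c0=4 → after 2×micro: 8; S2 reads c0=4 → after 1×micro: 8 ⇒ (c0=4, c1=8, c2=8)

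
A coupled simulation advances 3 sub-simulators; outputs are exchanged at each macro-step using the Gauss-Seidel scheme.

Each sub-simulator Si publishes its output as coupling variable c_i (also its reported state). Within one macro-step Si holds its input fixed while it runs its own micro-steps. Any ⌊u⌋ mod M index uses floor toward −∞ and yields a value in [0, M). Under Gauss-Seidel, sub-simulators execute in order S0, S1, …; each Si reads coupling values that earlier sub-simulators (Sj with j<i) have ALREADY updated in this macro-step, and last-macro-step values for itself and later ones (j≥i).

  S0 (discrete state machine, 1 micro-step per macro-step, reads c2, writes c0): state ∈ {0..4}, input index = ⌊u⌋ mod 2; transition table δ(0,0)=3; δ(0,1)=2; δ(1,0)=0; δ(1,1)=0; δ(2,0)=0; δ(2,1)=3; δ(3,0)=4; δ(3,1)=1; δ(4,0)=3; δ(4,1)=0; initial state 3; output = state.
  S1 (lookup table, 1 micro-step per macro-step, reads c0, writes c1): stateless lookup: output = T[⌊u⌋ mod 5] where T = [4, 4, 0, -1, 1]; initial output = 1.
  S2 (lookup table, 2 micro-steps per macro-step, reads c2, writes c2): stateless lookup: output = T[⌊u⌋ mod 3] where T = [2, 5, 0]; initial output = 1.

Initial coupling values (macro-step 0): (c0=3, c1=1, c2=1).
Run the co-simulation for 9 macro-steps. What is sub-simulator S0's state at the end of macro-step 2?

S0 state at macro-step 2 = 0

macro 1: S0 reads c2=1 → after 1×micro: 1; S1 reads c0=1 → after 1×micro: 4; S2 reads c2=1 → after 2×micro: 5 ⇒ (c0=1, c1=4, c2=5)
macro 2: S0 reads c2=5 → after 1×micro: 0; S1 reads c0=0 → after 1×micro: 4; S2 reads c2=5 → after 2×micro: 0 ⇒ (c0=0, c1=4, c2=0)
macro 3: S0 reads c2=0 → after 1×micro: 3; S1 reads c0=3 → after 1×micro: -1; S2 reads c2=0 → after 2×micro: 2 ⇒ (c0=3, c1=-1, c2=2)
macro 4: S0 reads c2=2 → after 1×micro: 4; S1 reads c0=4 → after 1×micro: 1; S2 reads c2=2 → after 2×micro: 0 ⇒ (c0=4, c1=1, c2=0)
macro 5: S0 reads c2=0 → after 1×micro: 3; S1 reads c0=3 → after 1×micro: -1; S2 reads c2=0 → after 2×micro: 2 ⇒ (c0=3, c1=-1, c2=2)
macro 6: S0 reads c2=2 → after 1×micro: 4; S1 reads c0=4 → after 1×micro: 1; S2 reads c2=2 → after 2×micro: 0 ⇒ (c0=4, c1=1, c2=0)
macro 7: S0 reads c2=0 → after 1×micro: 3; S1 reads c0=3 → after 1×micro: -1; S2 reads c2=0 → after 2×micro: 2 ⇒ (c0=3, c1=-1, c2=2)
macro 8: S0 reads c2=2 → after 1×micro: 4; S1 reads c0=4 → after 1×micro: 1; S2 reads c2=2 → after 2×micro: 0 ⇒ (c0=4, c1=1, c2=0)
macro 9: S0 reads c2=0 → after 1×micro: 3; S1 reads c0=3 → after 1×micro: -1; S2 reads c2=0 → after 2×micro: 2 ⇒ (c0=3, c1=-1, c2=2)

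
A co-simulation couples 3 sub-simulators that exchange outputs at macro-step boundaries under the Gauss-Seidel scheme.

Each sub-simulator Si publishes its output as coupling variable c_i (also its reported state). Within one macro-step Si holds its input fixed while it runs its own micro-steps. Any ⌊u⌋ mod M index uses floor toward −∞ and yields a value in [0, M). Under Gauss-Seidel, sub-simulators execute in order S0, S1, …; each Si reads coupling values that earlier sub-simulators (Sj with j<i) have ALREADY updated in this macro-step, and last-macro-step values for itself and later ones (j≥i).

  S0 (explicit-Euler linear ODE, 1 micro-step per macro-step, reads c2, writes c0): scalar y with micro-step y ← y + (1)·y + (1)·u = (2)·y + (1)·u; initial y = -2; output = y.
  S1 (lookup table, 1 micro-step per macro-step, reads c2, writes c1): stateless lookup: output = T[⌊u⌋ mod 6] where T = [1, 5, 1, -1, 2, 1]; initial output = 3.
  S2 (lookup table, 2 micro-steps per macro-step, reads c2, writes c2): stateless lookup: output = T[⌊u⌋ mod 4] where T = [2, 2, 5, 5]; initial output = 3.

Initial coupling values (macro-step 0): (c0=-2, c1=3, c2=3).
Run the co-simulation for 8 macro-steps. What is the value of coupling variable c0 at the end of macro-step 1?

c0 at macro-step 1 = -1

macro 1: S0 reads c2=3 → after 1×micro: -1; S1 reads c2=3 → after 1×micro: -1; S2 reads c2=3 → after 2×micro: 5 ⇒ (c0=-1, c1=-1, c2=5)
macro 2: S0 reads c2=5 → after 1×micro: 3; S1 reads c2=5 → after 1×micro: 1; S2 reads c2=5 → after 2×micro: 2 ⇒ (c0=3, c1=1, c2=2)
macro 3: S0 reads c2=2 → after 1×micro: 8; S1 reads c2=2 → after 1×micro: 1; S2 reads c2=2 → after 2×micro: 5 ⇒ (c0=8, c1=1, c2=5)
macro 4: S0 reads c2=5 → after 1×micro: 21; S1 reads c2=5 → after 1×micro: 1; S2 reads c2=5 → after 2×micro: 2 ⇒ (c0=21, c1=1, c2=2)
macro 5: S0 reads c2=2 → after 1×micro: 44; S1 reads c2=2 → after 1×micro: 1; S2 reads c2=2 → after 2×micro: 5 ⇒ (c0=44, c1=1, c2=5)
macro 6: S0 reads c2=5 → after 1×micro: 93; S1 reads c2=5 → after 1×micro: 1; S2 reads c2=5 → after 2×micro: 2 ⇒ (c0=93, c1=1, c2=2)
macro 7: S0 reads c2=2 → after 1×micro: 188; S1 reads c2=2 → after 1×micro: 1; S2 reads c2=2 → after 2×micro: 5 ⇒ (c0=188, c1=1, c2=5)
macro 8: S0 reads c2=5 → after 1×micro: 381; S1 reads c2=5 → after 1×micro: 1; S2 reads c2=5 → after 2×micro: 2 ⇒ (c0=381, c1=1, c2=2)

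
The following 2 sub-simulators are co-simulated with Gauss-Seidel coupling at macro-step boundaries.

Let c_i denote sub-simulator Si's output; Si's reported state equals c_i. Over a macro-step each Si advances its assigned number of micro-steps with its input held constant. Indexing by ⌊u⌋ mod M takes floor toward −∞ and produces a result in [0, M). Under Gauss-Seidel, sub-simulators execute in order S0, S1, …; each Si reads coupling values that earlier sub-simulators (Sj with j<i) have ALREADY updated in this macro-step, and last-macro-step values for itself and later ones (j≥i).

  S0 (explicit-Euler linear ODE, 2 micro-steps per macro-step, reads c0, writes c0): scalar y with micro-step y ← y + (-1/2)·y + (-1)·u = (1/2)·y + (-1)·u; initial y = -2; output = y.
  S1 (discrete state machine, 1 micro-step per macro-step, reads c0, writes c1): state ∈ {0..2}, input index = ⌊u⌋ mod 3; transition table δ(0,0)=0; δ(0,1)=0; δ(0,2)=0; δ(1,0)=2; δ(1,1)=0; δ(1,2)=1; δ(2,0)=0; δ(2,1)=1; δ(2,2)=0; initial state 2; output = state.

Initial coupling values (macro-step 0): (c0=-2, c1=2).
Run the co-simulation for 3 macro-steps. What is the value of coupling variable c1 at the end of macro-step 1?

c1 at macro-step 1 = 0

macro 1: S0 reads c0=-2 → after 2×micro: 5/2; S1 reads c0=5/2 → after 1×micro: 0 ⇒ (c0=5/2, c1=0)
macro 2: S0 reads c0=5/2 → after 2×micro: -25/8; S1 reads c0=-25/8 → after 1×micro: 0 ⇒ (c0=-25/8, c1=0)
macro 3: S0 reads c0=-25/8 → after 2×micro: 125/32; S1 reads c0=125/32 → after 1×micro: 0 ⇒ (c0=125/32, c1=0)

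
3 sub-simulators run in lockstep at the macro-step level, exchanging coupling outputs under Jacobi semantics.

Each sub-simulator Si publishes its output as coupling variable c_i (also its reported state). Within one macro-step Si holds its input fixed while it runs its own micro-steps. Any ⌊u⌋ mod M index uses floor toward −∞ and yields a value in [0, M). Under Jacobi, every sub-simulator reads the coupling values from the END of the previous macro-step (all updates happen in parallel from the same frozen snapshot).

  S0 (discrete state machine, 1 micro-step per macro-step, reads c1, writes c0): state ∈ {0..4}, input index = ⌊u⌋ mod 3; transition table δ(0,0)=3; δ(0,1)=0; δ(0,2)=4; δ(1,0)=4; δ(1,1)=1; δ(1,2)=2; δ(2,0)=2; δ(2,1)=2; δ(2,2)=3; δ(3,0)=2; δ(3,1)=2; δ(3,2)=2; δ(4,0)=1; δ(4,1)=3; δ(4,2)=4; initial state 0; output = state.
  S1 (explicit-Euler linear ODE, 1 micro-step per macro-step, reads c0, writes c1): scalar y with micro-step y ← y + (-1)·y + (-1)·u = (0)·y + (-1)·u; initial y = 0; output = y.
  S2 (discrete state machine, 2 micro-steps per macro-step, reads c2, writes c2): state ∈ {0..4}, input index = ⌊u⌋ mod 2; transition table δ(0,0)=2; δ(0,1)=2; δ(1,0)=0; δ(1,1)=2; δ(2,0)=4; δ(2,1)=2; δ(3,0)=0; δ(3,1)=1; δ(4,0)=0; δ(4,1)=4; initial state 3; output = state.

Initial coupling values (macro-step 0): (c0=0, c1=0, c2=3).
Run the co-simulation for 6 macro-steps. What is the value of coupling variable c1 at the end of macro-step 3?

macro 1: S0 reads c1=0 → after 1×micro: 3; S1 reads c0=0 → after 1×micro: 0; S2 reads c2=3 → after 2×micro: 2 ⇒ (c0=3, c1=0, c2=2)
macro 2: S0 reads c1=0 → after 1×micro: 2; S1 reads c0=3 → after 1×micro: -3; S2 reads c2=2 → after 2×micro: 0 ⇒ (c0=2, c1=-3, c2=0)
macro 3: S0 reads c1=-3 → after 1×micro: 2; S1 reads c0=2 → after 1×micro: -2; S2 reads c2=0 → after 2×micro: 4 ⇒ (c0=2, c1=-2, c2=4)
macro 4: S0 reads c1=-2 → after 1×micro: 2; S1 reads c0=2 → after 1×micro: -2; S2 reads c2=4 → after 2×micro: 2 ⇒ (c0=2, c1=-2, c2=2)
macro 5: S0 reads c1=-2 → after 1×micro: 2; S1 reads c0=2 → after 1×micro: -2; S2 reads c2=2 → after 2×micro: 0 ⇒ (c0=2, c1=-2, c2=0)
macro 6: S0 reads c1=-2 → after 1×micro: 2; S1 reads c0=2 → after 1×micro: -2; S2 reads c2=0 → after 2×micro: 4 ⇒ (c0=2, c1=-2, c2=4)

c1 at macro-step 3 = -2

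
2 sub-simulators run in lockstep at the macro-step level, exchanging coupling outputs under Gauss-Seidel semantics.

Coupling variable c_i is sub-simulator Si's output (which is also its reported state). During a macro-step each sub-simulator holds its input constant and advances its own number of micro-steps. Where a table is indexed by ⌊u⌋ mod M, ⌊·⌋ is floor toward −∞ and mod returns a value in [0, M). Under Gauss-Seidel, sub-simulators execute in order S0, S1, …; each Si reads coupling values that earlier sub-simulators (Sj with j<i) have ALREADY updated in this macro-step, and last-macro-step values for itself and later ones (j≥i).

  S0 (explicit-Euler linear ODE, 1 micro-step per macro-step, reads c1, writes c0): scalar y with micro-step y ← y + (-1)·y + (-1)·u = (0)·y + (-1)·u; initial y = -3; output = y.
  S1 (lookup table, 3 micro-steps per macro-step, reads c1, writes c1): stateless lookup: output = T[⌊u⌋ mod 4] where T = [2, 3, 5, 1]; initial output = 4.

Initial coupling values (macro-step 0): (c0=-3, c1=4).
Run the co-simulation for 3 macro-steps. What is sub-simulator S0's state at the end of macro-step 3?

S0 state at macro-step 3 = -5

macro 1: S0 reads c1=4 → after 1×micro: -4; S1 reads c1=4 → after 3×micro: 2 ⇒ (c0=-4, c1=2)
macro 2: S0 reads c1=2 → after 1×micro: -2; S1 reads c1=2 → after 3×micro: 5 ⇒ (c0=-2, c1=5)
macro 3: S0 reads c1=5 → after 1×micro: -5; S1 reads c1=5 → after 3×micro: 3 ⇒ (c0=-5, c1=3)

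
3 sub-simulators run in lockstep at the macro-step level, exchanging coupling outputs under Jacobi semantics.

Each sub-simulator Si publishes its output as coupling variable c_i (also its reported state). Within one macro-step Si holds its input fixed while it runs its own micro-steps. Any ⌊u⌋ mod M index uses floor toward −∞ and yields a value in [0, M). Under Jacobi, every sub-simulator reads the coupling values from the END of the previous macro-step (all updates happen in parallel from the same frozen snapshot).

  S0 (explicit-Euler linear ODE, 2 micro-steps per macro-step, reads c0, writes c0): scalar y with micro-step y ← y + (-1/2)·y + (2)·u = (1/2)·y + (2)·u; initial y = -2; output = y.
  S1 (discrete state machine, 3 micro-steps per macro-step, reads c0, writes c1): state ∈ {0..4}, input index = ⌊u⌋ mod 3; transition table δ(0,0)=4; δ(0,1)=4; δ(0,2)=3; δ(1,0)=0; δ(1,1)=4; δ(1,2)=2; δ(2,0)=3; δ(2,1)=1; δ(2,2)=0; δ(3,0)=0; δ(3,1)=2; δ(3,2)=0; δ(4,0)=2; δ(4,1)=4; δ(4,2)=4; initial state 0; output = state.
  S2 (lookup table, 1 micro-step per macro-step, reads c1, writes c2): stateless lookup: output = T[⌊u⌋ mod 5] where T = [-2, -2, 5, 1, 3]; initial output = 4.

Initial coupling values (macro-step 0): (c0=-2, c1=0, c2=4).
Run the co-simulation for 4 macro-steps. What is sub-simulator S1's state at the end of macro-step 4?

S1 state at macro-step 4 = 0

macro 1: S0 reads c0=-2 → after 2×micro: -13/2; S1 reads c0=-2 → after 3×micro: 4; S2 reads c1=0 → after 1×micro: -2 ⇒ (c0=-13/2, c1=4, c2=-2)
macro 2: S0 reads c0=-13/2 → after 2×micro: -169/8; S1 reads c0=-13/2 → after 3×micro: 4; S2 reads c1=4 → after 1×micro: 3 ⇒ (c0=-169/8, c1=4, c2=3)
macro 3: S0 reads c0=-169/8 → after 2×micro: -2197/32; S1 reads c0=-169/8 → after 3×micro: 4; S2 reads c1=4 → after 1×micro: 3 ⇒ (c0=-2197/32, c1=4, c2=3)
macro 4: S0 reads c0=-2197/32 → after 2×micro: -28561/128; S1 reads c0=-2197/32 → after 3×micro: 0; S2 reads c1=4 → after 1×micro: 3 ⇒ (c0=-28561/128, c1=0, c2=3)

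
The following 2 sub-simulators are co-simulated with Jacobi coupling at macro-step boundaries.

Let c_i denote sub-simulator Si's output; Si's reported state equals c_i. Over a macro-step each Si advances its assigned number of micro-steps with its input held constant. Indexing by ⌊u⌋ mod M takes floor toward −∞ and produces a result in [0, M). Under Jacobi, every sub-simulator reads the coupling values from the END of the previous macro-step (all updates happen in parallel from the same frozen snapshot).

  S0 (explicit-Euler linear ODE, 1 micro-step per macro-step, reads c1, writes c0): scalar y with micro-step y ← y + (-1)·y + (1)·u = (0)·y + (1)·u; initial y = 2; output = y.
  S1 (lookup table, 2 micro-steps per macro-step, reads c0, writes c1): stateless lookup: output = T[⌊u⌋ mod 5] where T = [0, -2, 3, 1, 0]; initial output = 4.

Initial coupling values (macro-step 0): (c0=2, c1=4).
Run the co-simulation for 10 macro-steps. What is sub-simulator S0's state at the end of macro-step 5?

S0 state at macro-step 5 = 0

macro 1: S0 reads c1=4 → after 1×micro: 4; S1 reads c0=2 → after 2×micro: 3 ⇒ (c0=4, c1=3)
macro 2: S0 reads c1=3 → after 1×micro: 3; S1 reads c0=4 → after 2×micro: 0 ⇒ (c0=3, c1=0)
macro 3: S0 reads c1=0 → after 1×micro: 0; S1 reads c0=3 → after 2×micro: 1 ⇒ (c0=0, c1=1)
macro 4: S0 reads c1=1 → after 1×micro: 1; S1 reads c0=0 → after 2×micro: 0 ⇒ (c0=1, c1=0)
macro 5: S0 reads c1=0 → after 1×micro: 0; S1 reads c0=1 → after 2×micro: -2 ⇒ (c0=0, c1=-2)
macro 6: S0 reads c1=-2 → after 1×micro: -2; S1 reads c0=0 → after 2×micro: 0 ⇒ (c0=-2, c1=0)
macro 7: S0 reads c1=0 → after 1×micro: 0; S1 reads c0=-2 → after 2×micro: 1 ⇒ (c0=0, c1=1)
macro 8: S0 reads c1=1 → after 1×micro: 1; S1 reads c0=0 → after 2×micro: 0 ⇒ (c0=1, c1=0)
macro 9: S0 reads c1=0 → after 1×micro: 0; S1 reads c0=1 → after 2×micro: -2 ⇒ (c0=0, c1=-2)
macro 10: S0 reads c1=-2 → after 1×micro: -2; S1 reads c0=0 → after 2×micro: 0 ⇒ (c0=-2, c1=0)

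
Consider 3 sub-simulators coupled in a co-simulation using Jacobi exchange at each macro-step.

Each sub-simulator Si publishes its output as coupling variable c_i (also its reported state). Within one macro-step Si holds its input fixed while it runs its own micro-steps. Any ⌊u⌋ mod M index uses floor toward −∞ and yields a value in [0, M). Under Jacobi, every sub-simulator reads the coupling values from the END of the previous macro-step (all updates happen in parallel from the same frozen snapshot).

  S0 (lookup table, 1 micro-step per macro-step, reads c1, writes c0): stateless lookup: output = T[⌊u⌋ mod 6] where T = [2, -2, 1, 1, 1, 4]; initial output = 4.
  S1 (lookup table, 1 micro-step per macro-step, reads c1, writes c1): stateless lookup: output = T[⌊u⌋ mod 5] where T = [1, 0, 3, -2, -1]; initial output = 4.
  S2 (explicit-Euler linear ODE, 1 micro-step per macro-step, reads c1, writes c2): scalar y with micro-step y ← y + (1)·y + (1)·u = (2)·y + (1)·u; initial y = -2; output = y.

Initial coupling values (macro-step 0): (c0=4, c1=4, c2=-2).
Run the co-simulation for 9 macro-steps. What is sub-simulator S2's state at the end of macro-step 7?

S2 state at macro-step 7 = -63

macro 1: S0 reads c1=4 → after 1×micro: 1; S1 reads c1=4 → after 1×micro: -1; S2 reads c1=4 → after 1×micro: 0 ⇒ (c0=1, c1=-1, c2=0)
macro 2: S0 reads c1=-1 → after 1×micro: 4; S1 reads c1=-1 → after 1×micro: -1; S2 reads c1=-1 → after 1×micro: -1 ⇒ (c0=4, c1=-1, c2=-1)
macro 3: S0 reads c1=-1 → after 1×micro: 4; S1 reads c1=-1 → after 1×micro: -1; S2 reads c1=-1 → after 1×micro: -3 ⇒ (c0=4, c1=-1, c2=-3)
macro 4: S0 reads c1=-1 → after 1×micro: 4; S1 reads c1=-1 → after 1×micro: -1; S2 reads c1=-1 → after 1×micro: -7 ⇒ (c0=4, c1=-1, c2=-7)
macro 5: S0 reads c1=-1 → after 1×micro: 4; S1 reads c1=-1 → after 1×micro: -1; S2 reads c1=-1 → after 1×micro: -15 ⇒ (c0=4, c1=-1, c2=-15)
macro 6: S0 reads c1=-1 → after 1×micro: 4; S1 reads c1=-1 → after 1×micro: -1; S2 reads c1=-1 → after 1×micro: -31 ⇒ (c0=4, c1=-1, c2=-31)
macro 7: S0 reads c1=-1 → after 1×micro: 4; S1 reads c1=-1 → after 1×micro: -1; S2 reads c1=-1 → after 1×micro: -63 ⇒ (c0=4, c1=-1, c2=-63)
macro 8: S0 reads c1=-1 → after 1×micro: 4; S1 reads c1=-1 → after 1×micro: -1; S2 reads c1=-1 → after 1×micro: -127 ⇒ (c0=4, c1=-1, c2=-127)
macro 9: S0 reads c1=-1 → after 1×micro: 4; S1 reads c1=-1 → after 1×micro: -1; S2 reads c1=-1 → after 1×micro: -255 ⇒ (c0=4, c1=-1, c2=-255)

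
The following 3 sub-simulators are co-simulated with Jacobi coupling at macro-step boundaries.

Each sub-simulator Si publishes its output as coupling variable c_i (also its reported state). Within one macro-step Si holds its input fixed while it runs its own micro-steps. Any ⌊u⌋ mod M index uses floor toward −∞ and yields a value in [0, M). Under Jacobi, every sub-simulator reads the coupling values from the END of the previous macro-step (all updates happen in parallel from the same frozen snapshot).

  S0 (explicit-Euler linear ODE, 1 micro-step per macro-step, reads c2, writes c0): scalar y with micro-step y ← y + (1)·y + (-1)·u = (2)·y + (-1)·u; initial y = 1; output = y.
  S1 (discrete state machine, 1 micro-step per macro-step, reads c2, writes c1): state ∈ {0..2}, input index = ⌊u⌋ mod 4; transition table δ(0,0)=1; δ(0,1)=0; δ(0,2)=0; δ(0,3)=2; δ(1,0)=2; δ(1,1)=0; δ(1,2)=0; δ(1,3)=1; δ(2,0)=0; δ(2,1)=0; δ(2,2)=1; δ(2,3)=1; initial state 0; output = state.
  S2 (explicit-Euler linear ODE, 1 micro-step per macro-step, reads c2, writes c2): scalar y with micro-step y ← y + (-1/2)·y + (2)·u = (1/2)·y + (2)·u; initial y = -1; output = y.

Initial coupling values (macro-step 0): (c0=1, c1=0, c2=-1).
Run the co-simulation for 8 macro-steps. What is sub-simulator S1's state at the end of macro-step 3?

macro 1: S0 reads c2=-1 → after 1×micro: 3; S1 reads c2=-1 → after 1×micro: 2; S2 reads c2=-1 → after 1×micro: -5/2 ⇒ (c0=3, c1=2, c2=-5/2)
macro 2: S0 reads c2=-5/2 → after 1×micro: 17/2; S1 reads c2=-5/2 → after 1×micro: 0; S2 reads c2=-5/2 → after 1×micro: -25/4 ⇒ (c0=17/2, c1=0, c2=-25/4)
macro 3: S0 reads c2=-25/4 → after 1×micro: 93/4; S1 reads c2=-25/4 → after 1×micro: 0; S2 reads c2=-25/4 → after 1×micro: -125/8 ⇒ (c0=93/4, c1=0, c2=-125/8)
macro 4: S0 reads c2=-125/8 → after 1×micro: 497/8; S1 reads c2=-125/8 → after 1×micro: 1; S2 reads c2=-125/8 → after 1×micro: -625/16 ⇒ (c0=497/8, c1=1, c2=-625/16)
macro 5: S0 reads c2=-625/16 → after 1×micro: 2613/16; S1 reads c2=-625/16 → after 1×micro: 2; S2 reads c2=-625/16 → after 1×micro: -3125/32 ⇒ (c0=2613/16, c1=2, c2=-3125/32)
macro 6: S0 reads c2=-3125/32 → after 1×micro: 13577/32; S1 reads c2=-3125/32 → after 1×micro: 1; S2 reads c2=-3125/32 → after 1×micro: -15625/64 ⇒ (c0=13577/32, c1=1, c2=-15625/64)
macro 7: S0 reads c2=-15625/64 → after 1×micro: 69933/64; S1 reads c2=-15625/64 → after 1×micro: 1; S2 reads c2=-15625/64 → after 1×micro: -78125/128 ⇒ (c0=69933/64, c1=1, c2=-78125/128)
macro 8: S0 reads c2=-78125/128 → after 1×micro: 357857/128; S1 reads c2=-78125/128 → after 1×micro: 0; S2 reads c2=-78125/128 → after 1×micro: -390625/256 ⇒ (c0=357857/128, c1=0, c2=-390625/256)

S1 state at macro-step 3 = 0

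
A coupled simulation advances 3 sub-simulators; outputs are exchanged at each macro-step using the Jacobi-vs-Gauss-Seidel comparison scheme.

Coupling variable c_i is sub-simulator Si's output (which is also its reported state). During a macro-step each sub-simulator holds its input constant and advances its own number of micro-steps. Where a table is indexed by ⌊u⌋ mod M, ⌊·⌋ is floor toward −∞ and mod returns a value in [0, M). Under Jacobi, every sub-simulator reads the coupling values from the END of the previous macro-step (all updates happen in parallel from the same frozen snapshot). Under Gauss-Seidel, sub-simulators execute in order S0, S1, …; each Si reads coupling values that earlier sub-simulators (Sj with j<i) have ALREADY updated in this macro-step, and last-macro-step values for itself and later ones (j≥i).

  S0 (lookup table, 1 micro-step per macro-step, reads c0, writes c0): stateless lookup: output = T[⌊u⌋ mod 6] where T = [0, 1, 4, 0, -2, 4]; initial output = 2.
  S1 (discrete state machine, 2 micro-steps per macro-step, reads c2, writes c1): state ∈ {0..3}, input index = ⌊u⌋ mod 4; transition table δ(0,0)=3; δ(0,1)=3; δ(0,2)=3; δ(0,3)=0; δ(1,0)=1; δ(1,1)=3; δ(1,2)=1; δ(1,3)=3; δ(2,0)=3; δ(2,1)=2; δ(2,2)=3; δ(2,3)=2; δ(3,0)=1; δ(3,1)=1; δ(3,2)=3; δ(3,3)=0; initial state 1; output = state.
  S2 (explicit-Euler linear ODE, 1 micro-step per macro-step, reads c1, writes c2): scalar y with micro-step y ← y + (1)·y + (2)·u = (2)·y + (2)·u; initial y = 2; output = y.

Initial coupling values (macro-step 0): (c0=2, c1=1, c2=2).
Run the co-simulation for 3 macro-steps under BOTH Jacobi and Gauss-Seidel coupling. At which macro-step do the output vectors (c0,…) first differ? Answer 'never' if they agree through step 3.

[Jacobi] macro 1: S0 reads c0=2 → after 1×micro: 4; S1 reads c2=2 → after 2×micro: 1; S2 reads c1=1 → after 1×micro: 6 ⇒ (c0=4, c1=1, c2=6)
[Jacobi] macro 2: S0 reads c0=4 → after 1×micro: -2; S1 reads c2=6 → after 2×micro: 1; S2 reads c1=1 → after 1×micro: 14 ⇒ (c0=-2, c1=1, c2=14)
[Jacobi] macro 3: S0 reads c0=-2 → after 1×micro: -2; S1 reads c2=14 → after 2×micro: 1; S2 reads c1=1 → after 1×micro: 30 ⇒ (c0=-2, c1=1, c2=30)
[Gauss-Seidel] macro 1: S0 reads c0=2 → after 1×micro: 4; S1 reads c2=2 → after 2×micro: 1; S2 reads c1=1 → after 1×micro: 6 ⇒ (c0=4, c1=1, c2=6)
[Gauss-Seidel] macro 2: S0 reads c0=4 → after 1×micro: -2; S1 reads c2=6 → after 2×micro: 1; S2 reads c1=1 → after 1×micro: 14 ⇒ (c0=-2, c1=1, c2=14)
[Gauss-Seidel] macro 3: S0 reads c0=-2 → after 1×micro: -2; S1 reads c2=14 → after 2×micro: 1; S2 reads c1=1 → after 1×micro: 30 ⇒ (c0=-2, c1=1, c2=30)

first divergence at macro-step: never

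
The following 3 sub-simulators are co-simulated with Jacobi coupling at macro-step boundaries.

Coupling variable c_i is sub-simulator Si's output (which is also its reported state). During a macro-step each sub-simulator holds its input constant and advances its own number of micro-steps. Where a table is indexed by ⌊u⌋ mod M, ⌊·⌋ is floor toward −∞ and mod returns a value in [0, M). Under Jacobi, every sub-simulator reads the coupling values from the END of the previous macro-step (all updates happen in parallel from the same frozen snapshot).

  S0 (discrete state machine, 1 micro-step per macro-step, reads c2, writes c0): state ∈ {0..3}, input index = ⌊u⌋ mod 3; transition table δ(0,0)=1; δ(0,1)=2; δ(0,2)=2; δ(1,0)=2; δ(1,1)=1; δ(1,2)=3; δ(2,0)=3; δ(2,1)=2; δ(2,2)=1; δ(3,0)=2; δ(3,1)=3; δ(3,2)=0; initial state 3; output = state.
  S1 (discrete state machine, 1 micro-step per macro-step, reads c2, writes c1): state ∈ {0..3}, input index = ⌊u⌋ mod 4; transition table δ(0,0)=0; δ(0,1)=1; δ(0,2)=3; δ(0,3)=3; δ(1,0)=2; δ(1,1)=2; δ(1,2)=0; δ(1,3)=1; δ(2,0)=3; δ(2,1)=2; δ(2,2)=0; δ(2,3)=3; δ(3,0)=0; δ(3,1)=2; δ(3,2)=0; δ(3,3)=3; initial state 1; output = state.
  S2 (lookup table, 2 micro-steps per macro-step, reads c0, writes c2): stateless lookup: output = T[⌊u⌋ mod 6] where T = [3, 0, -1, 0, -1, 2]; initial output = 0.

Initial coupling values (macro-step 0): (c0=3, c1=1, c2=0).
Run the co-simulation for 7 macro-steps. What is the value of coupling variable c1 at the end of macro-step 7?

macro 1: S0 reads c2=0 → after 1×micro: 2; S1 reads c2=0 → after 1×micro: 2; S2 reads c0=3 → after 2×micro: 0 ⇒ (c0=2, c1=2, c2=0)
macro 2: S0 reads c2=0 → after 1×micro: 3; S1 reads c2=0 → after 1×micro: 3; S2 reads c0=2 → after 2×micro: -1 ⇒ (c0=3, c1=3, c2=-1)
macro 3: S0 reads c2=-1 → after 1×micro: 0; S1 reads c2=-1 → after 1×micro: 3; S2 reads c0=3 → after 2×micro: 0 ⇒ (c0=0, c1=3, c2=0)
macro 4: S0 reads c2=0 → after 1×micro: 1; S1 reads c2=0 → after 1×micro: 0; S2 reads c0=0 → after 2×micro: 3 ⇒ (c0=1, c1=0, c2=3)
macro 5: S0 reads c2=3 → after 1×micro: 2; S1 reads c2=3 → after 1×micro: 3; S2 reads c0=1 → after 2×micro: 0 ⇒ (c0=2, c1=3, c2=0)
macro 6: S0 reads c2=0 → after 1×micro: 3; S1 reads c2=0 → after 1×micro: 0; S2 reads c0=2 → after 2×micro: -1 ⇒ (c0=3, c1=0, c2=-1)
macro 7: S0 reads c2=-1 → after 1×micro: 0; S1 reads c2=-1 → after 1×micro: 3; S2 reads c0=3 → after 2×micro: 0 ⇒ (c0=0, c1=3, c2=0)

c1 at macro-step 7 = 3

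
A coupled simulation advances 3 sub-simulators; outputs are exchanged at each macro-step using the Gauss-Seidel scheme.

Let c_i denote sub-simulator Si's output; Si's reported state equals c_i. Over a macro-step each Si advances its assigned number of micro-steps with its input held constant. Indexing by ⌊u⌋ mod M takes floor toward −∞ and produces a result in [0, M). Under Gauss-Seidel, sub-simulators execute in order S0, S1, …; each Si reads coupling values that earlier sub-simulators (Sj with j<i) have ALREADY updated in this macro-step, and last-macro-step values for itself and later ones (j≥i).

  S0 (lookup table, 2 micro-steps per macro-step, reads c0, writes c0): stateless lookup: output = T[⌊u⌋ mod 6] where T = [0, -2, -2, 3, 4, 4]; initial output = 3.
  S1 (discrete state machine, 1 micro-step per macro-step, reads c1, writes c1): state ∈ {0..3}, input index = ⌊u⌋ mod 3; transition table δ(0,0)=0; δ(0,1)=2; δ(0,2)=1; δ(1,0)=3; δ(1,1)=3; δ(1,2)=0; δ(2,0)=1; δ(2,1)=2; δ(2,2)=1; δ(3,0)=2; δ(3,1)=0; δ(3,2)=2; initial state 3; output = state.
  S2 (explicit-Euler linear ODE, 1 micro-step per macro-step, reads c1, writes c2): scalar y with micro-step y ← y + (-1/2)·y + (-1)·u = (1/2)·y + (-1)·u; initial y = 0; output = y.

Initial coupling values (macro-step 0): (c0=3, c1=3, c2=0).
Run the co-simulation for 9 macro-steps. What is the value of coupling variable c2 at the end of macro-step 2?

c2 at macro-step 2 = -2

macro 1: S0 reads c0=3 → after 2×micro: 3; S1 reads c1=3 → after 1×micro: 2; S2 reads c1=2 → after 1×micro: -2 ⇒ (c0=3, c1=2, c2=-2)
macro 2: S0 reads c0=3 → after 2×micro: 3; S1 reads c1=2 → after 1×micro: 1; S2 reads c1=1 → after 1×micro: -2 ⇒ (c0=3, c1=1, c2=-2)
macro 3: S0 reads c0=3 → after 2×micro: 3; S1 reads c1=1 → after 1×micro: 3; S2 reads c1=3 → after 1×micro: -4 ⇒ (c0=3, c1=3, c2=-4)
macro 4: S0 reads c0=3 → after 2×micro: 3; S1 reads c1=3 → after 1×micro: 2; S2 reads c1=2 → after 1×micro: -4 ⇒ (c0=3, c1=2, c2=-4)
macro 5: S0 reads c0=3 → after 2×micro: 3; S1 reads c1=2 → after 1×micro: 1; S2 reads c1=1 → after 1×micro: -3 ⇒ (c0=3, c1=1, c2=-3)
macro 6: S0 reads c0=3 → after 2×micro: 3; S1 reads c1=1 → after 1×micro: 3; S2 reads c1=3 → after 1×micro: -9/2 ⇒ (c0=3, c1=3, c2=-9/2)
macro 7: S0 reads c0=3 → after 2×micro: 3; S1 reads c1=3 → after 1×micro: 2; S2 reads c1=2 → after 1×micro: -17/4 ⇒ (c0=3, c1=2, c2=-17/4)
macro 8: S0 reads c0=3 → after 2×micro: 3; S1 reads c1=2 → after 1×micro: 1; S2 reads c1=1 → after 1×micro: -25/8 ⇒ (c0=3, c1=1, c2=-25/8)
macro 9: S0 reads c0=3 → after 2×micro: 3; S1 reads c1=1 → after 1×micro: 3; S2 reads c1=3 → after 1×micro: -73/16 ⇒ (c0=3, c1=3, c2=-73/16)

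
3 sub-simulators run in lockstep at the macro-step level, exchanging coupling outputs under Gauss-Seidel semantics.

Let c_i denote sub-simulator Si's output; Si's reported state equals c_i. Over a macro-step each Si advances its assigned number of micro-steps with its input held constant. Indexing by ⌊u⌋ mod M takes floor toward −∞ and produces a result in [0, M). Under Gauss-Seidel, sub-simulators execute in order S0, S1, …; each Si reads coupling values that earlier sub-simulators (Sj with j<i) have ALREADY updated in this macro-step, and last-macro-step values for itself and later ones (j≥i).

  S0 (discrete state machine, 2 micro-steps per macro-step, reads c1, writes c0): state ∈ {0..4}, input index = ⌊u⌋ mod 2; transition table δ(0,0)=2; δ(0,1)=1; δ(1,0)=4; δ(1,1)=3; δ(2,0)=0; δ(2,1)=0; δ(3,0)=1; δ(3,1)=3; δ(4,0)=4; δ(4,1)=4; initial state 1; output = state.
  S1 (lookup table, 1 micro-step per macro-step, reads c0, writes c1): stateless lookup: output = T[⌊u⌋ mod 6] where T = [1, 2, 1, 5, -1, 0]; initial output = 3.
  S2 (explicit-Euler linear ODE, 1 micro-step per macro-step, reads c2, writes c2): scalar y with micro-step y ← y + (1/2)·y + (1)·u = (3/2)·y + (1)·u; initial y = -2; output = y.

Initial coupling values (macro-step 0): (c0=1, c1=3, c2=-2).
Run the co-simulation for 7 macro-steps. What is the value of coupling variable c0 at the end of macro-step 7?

c0 at macro-step 7 = 3

macro 1: S0 reads c1=3 → after 2×micro: 3; S1 reads c0=3 → after 1×micro: 5; S2 reads c2=-2 → after 1×micro: -5 ⇒ (c0=3, c1=5, c2=-5)
macro 2: S0 reads c1=5 → after 2×micro: 3; S1 reads c0=3 → after 1×micro: 5; S2 reads c2=-5 → after 1×micro: -25/2 ⇒ (c0=3, c1=5, c2=-25/2)
macro 3: S0 reads c1=5 → after 2×micro: 3; S1 reads c0=3 → after 1×micro: 5; S2 reads c2=-25/2 → after 1×micro: -125/4 ⇒ (c0=3, c1=5, c2=-125/4)
macro 4: S0 reads c1=5 → after 2×micro: 3; S1 reads c0=3 → after 1×micro: 5; S2 reads c2=-125/4 → after 1×micro: -625/8 ⇒ (c0=3, c1=5, c2=-625/8)
macro 5: S0 reads c1=5 → after 2×micro: 3; S1 reads c0=3 → after 1×micro: 5; S2 reads c2=-625/8 → after 1×micro: -3125/16 ⇒ (c0=3, c1=5, c2=-3125/16)
macro 6: S0 reads c1=5 → after 2×micro: 3; S1 reads c0=3 → after 1×micro: 5; S2 reads c2=-3125/16 → after 1×micro: -15625/32 ⇒ (c0=3, c1=5, c2=-15625/32)
macro 7: S0 reads c1=5 → after 2×micro: 3; S1 reads c0=3 → after 1×micro: 5; S2 reads c2=-15625/32 → after 1×micro: -78125/64 ⇒ (c0=3, c1=5, c2=-78125/64)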